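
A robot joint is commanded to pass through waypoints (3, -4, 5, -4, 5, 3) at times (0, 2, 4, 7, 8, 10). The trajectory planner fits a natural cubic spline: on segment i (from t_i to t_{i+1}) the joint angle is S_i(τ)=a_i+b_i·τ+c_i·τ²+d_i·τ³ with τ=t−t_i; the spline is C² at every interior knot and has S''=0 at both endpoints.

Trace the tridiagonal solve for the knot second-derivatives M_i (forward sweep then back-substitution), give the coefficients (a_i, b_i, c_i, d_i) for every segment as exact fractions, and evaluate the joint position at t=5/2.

  seg 0: a=3 b=-1002/157 c=0 d=905/1256
  seg 1: a=-4 b=711/314 c=2715/628 d=-2013/1256
  seg 2: a=5 b=51/157 c=-831/157 d=219/157
  seg 3: a=-4 b=978/157 c=1140/157 d=-705/157
  seg 4: a=5 b=1143/157 c=-975/157 d=325/314
S(5/2) = -19969/10048

Δ: Δ0=-7/2, Δ1=9/2, Δ2=-3, Δ3=9, Δ4=-1
row 1: diag=8, rhs=48; c'=1/4, d'=6
row 2: denom=10−2·1/4=19/2; d'=(-45−2·6)/(19/2)=-6
row 3: denom=8−3·6/19=134/19; d'=(72−3·-6)/(134/19)=855/67
row 4: denom=6−1·19/134=785/134; d'=(-60−1·855/67)/(785/134)=-1950/157
back: M4=-1950/157
back: M3=855/67−19/134·-1950/157=2280/157
back: M2=-6−6/19·2280/157=-1662/157
back: M1=6−1/4·-1662/157=2715/314
M: M0=0, M1=2715/314, M2=-1662/157, M3=2280/157, M4=-1950/157, M5=0
seg 0: a=3, c=M0/2=0, d=(M1−M0)/(6·2)=905/1256, b=Δ0−h0·(2M0+M1)/6=-1002/157
seg 1: a=-4, c=M1/2=2715/628, d=(M2−M1)/(6·2)=-2013/1256, b=Δ1−h1·(2M1+M2)/6=711/314
seg 2: a=5, c=M2/2=-831/157, d=(M3−M2)/(6·3)=219/157, b=Δ2−h2·(2M2+M3)/6=51/157
seg 3: a=-4, c=M3/2=1140/157, d=(M4−M3)/(6·1)=-705/157, b=Δ3−h3·(2M3+M4)/6=978/157
seg 4: a=5, c=M4/2=-975/157, d=(M5−M4)/(6·2)=325/314, b=Δ4−h4·(2M4+M5)/6=1143/157
t_q=5/2 → seg 1, τ=1/2; S=-4+711/314·τ+2715/628·τ²+-2013/1256·τ³=-19969/10048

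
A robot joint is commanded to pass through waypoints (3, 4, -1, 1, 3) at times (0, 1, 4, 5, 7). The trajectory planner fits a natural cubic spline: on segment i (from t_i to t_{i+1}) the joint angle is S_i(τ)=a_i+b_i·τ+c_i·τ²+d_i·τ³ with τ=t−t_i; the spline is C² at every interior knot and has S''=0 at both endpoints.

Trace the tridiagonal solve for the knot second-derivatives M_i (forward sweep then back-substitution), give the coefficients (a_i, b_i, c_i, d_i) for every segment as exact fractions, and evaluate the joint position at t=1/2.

  seg 0: a=3 b=1549/966 c=0 d=-583/966
  seg 1: a=4 b=-100/483 c=-583/322 d=1279/2898
  seg 2: a=-1 b=817/966 c=348/161 d=-139/138
  seg 3: a=1 b=1037/483 c=-277/322 d=277/1932
S(1/2) = 9599/2576

Δ: Δ0=1, Δ1=-5/3, Δ2=2, Δ3=1
row 1: diag=8, rhs=-16; c'=3/8, d'=-2
row 2: denom=8−3·3/8=55/8; d'=(22−3·-2)/(55/8)=224/55
row 3: denom=6−1·8/55=322/55; d'=(-6−1·224/55)/(322/55)=-277/161
back: M3=-277/161
back: M2=224/55−8/55·-277/161=696/161
back: M1=-2−3/8·696/161=-583/161
M: M0=0, M1=-583/161, M2=696/161, M3=-277/161, M4=0
seg 0: a=3, c=M0/2=0, d=(M1−M0)/(6·1)=-583/966, b=Δ0−h0·(2M0+M1)/6=1549/966
seg 1: a=4, c=M1/2=-583/322, d=(M2−M1)/(6·3)=1279/2898, b=Δ1−h1·(2M1+M2)/6=-100/483
seg 2: a=-1, c=M2/2=348/161, d=(M3−M2)/(6·1)=-139/138, b=Δ2−h2·(2M2+M3)/6=817/966
seg 3: a=1, c=M3/2=-277/322, d=(M4−M3)/(6·2)=277/1932, b=Δ3−h3·(2M3+M4)/6=1037/483
t_q=1/2 → seg 0, τ=1/2; S=3+1549/966·τ+0·τ²+-583/966·τ³=9599/2576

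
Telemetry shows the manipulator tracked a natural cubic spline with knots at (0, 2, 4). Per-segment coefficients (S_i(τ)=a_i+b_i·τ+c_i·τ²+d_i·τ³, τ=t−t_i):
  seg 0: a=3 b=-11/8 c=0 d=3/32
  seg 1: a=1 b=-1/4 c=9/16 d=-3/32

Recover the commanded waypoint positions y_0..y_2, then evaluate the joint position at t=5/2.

y_0=3 y_1=1 y_2=2
S(5/2) = 257/256

y_0 = S_0(0) = a_0 = 3
y_1 = S_1(0) = a_1 = 1
y_2 = S_1(2) = 2
t_q=5/2 is in segment 1 (τ=1/2); S_1(τ)=257/256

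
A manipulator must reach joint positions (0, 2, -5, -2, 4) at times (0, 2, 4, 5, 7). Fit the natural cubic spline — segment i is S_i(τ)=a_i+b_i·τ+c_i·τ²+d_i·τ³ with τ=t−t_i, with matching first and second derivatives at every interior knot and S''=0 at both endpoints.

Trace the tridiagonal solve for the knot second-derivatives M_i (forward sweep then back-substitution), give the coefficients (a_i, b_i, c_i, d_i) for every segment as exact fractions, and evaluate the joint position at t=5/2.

Δ: Δ0=1, Δ1=-7/2, Δ2=3, Δ3=3
row 1: diag=8, rhs=-27; c'=1/4, d'=-27/8
row 2: denom=6−2·1/4=11/2; d'=(39−2·-27/8)/(11/2)=183/22
row 3: denom=6−1·2/11=64/11; d'=(0−1·183/22)/(64/11)=-183/128
back: M3=-183/128
back: M2=183/22−2/11·-183/128=549/64
back: M1=-27/8−1/4·549/64=-1413/256
M: M0=0, M1=-1413/256, M2=549/64, M3=-183/128, M4=0
seg 0: a=0, c=M0/2=0, d=(M1−M0)/(6·2)=-471/1024, b=Δ0−h0·(2M0+M1)/6=727/256
seg 1: a=2, c=M1/2=-1413/512, d=(M2−M1)/(6·2)=1203/1024, b=Δ1−h1·(2M1+M2)/6=-343/128
seg 2: a=-5, c=M2/2=549/128, d=(M3−M2)/(6·1)=-427/256, b=Δ2−h2·(2M2+M3)/6=97/256
seg 3: a=-2, c=M3/2=-183/256, d=(M4−M3)/(6·2)=61/512, b=Δ3−h3·(2M3+M4)/6=253/64
t_q=5/2 → seg 1, τ=1/2; S=2+-343/128·τ+-1413/512·τ²+1203/1024·τ³=959/8192

  seg 0: a=0 b=727/256 c=0 d=-471/1024
  seg 1: a=2 b=-343/128 c=-1413/512 d=1203/1024
  seg 2: a=-5 b=97/256 c=549/128 d=-427/256
  seg 3: a=-2 b=253/64 c=-183/256 d=61/512
S(5/2) = 959/8192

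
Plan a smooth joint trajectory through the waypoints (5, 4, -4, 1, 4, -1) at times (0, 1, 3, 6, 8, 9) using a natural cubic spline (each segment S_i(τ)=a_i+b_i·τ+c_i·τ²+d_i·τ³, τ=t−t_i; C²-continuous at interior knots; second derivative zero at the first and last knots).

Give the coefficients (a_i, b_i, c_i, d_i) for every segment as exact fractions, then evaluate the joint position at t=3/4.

  seg 0: a=5 b=-1097/4218 c=0 d=-3121/4218
  seg 1: a=4 b=-5230/2109 c=-3121/1406 d=6157/8436
  seg 2: a=-4 b=-5485/2109 c=1518/703 d=-14/57
  seg 3: a=1 b=7853/2109 c=-36/703 d=-8947/16872
  seg 4: a=4 b=-11999/4218 c=-9091/2812 d=9091/8436
S(3/4) = 404279/89984

Δ: Δ0=-1, Δ1=-4, Δ2=5/3, Δ3=3/2, Δ4=-5
row 1: diag=6, rhs=-18; c'=1/3, d'=-3
row 2: denom=10−2·1/3=28/3; d'=(34−2·-3)/(28/3)=30/7
row 3: denom=10−3·9/28=253/28; d'=(-1−3·30/7)/(253/28)=-388/253
row 4: denom=6−2·56/253=1406/253; d'=(-39−2·-388/253)/(1406/253)=-9091/1406
back: M4=-9091/1406
back: M3=-388/253−56/253·-9091/1406=-72/703
back: M2=30/7−9/28·-72/703=3036/703
back: M1=-3−1/3·3036/703=-3121/703
M: M0=0, M1=-3121/703, M2=3036/703, M3=-72/703, M4=-9091/1406, M5=0
seg 0: a=5, c=M0/2=0, d=(M1−M0)/(6·1)=-3121/4218, b=Δ0−h0·(2M0+M1)/6=-1097/4218
seg 1: a=4, c=M1/2=-3121/1406, d=(M2−M1)/(6·2)=6157/8436, b=Δ1−h1·(2M1+M2)/6=-5230/2109
seg 2: a=-4, c=M2/2=1518/703, d=(M3−M2)/(6·3)=-14/57, b=Δ2−h2·(2M2+M3)/6=-5485/2109
seg 3: a=1, c=M3/2=-36/703, d=(M4−M3)/(6·2)=-8947/16872, b=Δ3−h3·(2M3+M4)/6=7853/2109
seg 4: a=4, c=M4/2=-9091/2812, d=(M5−M4)/(6·1)=9091/8436, b=Δ4−h4·(2M4+M5)/6=-11999/4218
t_q=3/4 → seg 0, τ=3/4; S=5+-1097/4218·τ+0·τ²+-3121/4218·τ³=404279/89984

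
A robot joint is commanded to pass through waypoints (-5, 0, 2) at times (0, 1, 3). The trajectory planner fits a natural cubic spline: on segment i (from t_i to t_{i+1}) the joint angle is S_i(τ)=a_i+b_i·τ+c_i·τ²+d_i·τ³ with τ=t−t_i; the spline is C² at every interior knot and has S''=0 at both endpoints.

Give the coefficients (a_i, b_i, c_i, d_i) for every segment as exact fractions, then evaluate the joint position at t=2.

  seg 0: a=-5 b=17/3 c=0 d=-2/3
  seg 1: a=0 b=11/3 c=-2 d=1/3
S(2) = 2

Δ: Δ0=5, Δ1=1
row 1: diag=6, rhs=-24; c'=1/3, d'=-4
back: M1=-4
M: M0=0, M1=-4, M2=0
seg 0: a=-5, c=M0/2=0, d=(M1−M0)/(6·1)=-2/3, b=Δ0−h0·(2M0+M1)/6=17/3
seg 1: a=0, c=M1/2=-2, d=(M2−M1)/(6·2)=1/3, b=Δ1−h1·(2M1+M2)/6=11/3
t_q=2 → seg 1, τ=1; S=0+11/3·τ+-2·τ²+1/3·τ³=2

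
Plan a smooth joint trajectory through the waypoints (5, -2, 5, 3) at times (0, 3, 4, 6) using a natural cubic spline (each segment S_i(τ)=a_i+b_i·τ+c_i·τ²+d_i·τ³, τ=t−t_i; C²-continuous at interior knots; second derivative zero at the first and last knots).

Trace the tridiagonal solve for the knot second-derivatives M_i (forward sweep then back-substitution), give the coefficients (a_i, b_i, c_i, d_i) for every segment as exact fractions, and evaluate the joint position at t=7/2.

  seg 0: a=5 b=-905/141 c=0 d=64/141
  seg 1: a=-2 b=823/141 c=192/47 d=-412/141
  seg 2: a=5 b=739/141 c=-220/47 d=110/141
S(7/2) = 74/47

Δ: Δ0=-7/3, Δ1=7, Δ2=-1
row 1: diag=8, rhs=56; c'=1/8, d'=7
row 2: denom=6−1·1/8=47/8; d'=(-48−1·7)/(47/8)=-440/47
back: M2=-440/47
back: M1=7−1/8·-440/47=384/47
M: M0=0, M1=384/47, M2=-440/47, M3=0
seg 0: a=5, c=M0/2=0, d=(M1−M0)/(6·3)=64/141, b=Δ0−h0·(2M0+M1)/6=-905/141
seg 1: a=-2, c=M1/2=192/47, d=(M2−M1)/(6·1)=-412/141, b=Δ1−h1·(2M1+M2)/6=823/141
seg 2: a=5, c=M2/2=-220/47, d=(M3−M2)/(6·2)=110/141, b=Δ2−h2·(2M2+M3)/6=739/141
t_q=7/2 → seg 1, τ=1/2; S=-2+823/141·τ+192/47·τ²+-412/141·τ³=74/47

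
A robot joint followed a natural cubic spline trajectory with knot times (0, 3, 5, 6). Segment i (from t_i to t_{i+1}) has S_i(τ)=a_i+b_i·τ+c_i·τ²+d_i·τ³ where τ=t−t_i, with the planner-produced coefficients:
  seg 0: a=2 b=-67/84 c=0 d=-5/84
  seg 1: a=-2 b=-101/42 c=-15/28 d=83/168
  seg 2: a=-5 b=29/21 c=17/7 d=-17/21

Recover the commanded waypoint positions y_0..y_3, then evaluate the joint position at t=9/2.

y_0 = S_0(0) = a_0 = 2
y_1 = S_1(0) = a_1 = -2
y_2 = S_2(0) = a_2 = -5
y_3 = S_2(1) = -2
t_q=9/2 is in segment 1 (τ=3/2); S_1(τ)=-2305/448

y_0=2 y_1=-2 y_2=-5 y_3=-2
S(9/2) = -2305/448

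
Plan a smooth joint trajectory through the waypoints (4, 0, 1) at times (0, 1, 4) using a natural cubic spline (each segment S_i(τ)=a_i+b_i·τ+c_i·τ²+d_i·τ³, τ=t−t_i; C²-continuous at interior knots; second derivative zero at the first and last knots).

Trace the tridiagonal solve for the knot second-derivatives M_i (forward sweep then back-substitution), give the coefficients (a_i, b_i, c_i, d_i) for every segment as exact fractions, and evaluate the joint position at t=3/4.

  seg 0: a=4 b=-109/24 c=0 d=13/24
  seg 1: a=0 b=-35/12 c=13/8 d=-13/72
S(3/4) = 421/512

Δ: Δ0=-4, Δ1=1/3
row 1: diag=8, rhs=26; c'=3/8, d'=13/4
back: M1=13/4
M: M0=0, M1=13/4, M2=0
seg 0: a=4, c=M0/2=0, d=(M1−M0)/(6·1)=13/24, b=Δ0−h0·(2M0+M1)/6=-109/24
seg 1: a=0, c=M1/2=13/8, d=(M2−M1)/(6·3)=-13/72, b=Δ1−h1·(2M1+M2)/6=-35/12
t_q=3/4 → seg 0, τ=3/4; S=4+-109/24·τ+0·τ²+13/24·τ³=421/512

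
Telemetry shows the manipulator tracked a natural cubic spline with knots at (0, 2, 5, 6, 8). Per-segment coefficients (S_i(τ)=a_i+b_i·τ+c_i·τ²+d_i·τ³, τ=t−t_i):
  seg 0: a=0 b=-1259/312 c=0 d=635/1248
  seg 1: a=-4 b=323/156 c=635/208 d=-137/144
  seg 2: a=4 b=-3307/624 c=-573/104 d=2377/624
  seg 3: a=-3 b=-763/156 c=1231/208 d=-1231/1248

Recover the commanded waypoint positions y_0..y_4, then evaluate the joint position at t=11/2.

y_0=0 y_1=-4 y_2=4 y_3=-3 y_4=3
S(11/2) = 747/1664

y_0 = S_0(0) = a_0 = 0
y_1 = S_1(0) = a_1 = -4
y_2 = S_2(0) = a_2 = 4
y_3 = S_3(0) = a_3 = -3
y_4 = S_3(2) = 3
t_q=11/2 is in segment 2 (τ=1/2); S_2(τ)=747/1664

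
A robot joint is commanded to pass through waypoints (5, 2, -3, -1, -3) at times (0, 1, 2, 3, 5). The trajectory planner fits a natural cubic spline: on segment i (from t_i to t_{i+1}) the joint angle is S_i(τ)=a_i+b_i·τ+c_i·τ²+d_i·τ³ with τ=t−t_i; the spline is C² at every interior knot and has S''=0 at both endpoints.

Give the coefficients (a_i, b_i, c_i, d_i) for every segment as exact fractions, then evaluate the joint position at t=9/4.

Δ: Δ0=-3, Δ1=-5, Δ2=2, Δ3=-1
row 1: diag=4, rhs=-12; c'=1/4, d'=-3
row 2: denom=4−1·1/4=15/4; d'=(42−1·-3)/(15/4)=12
row 3: denom=6−1·4/15=86/15; d'=(-18−1·12)/(86/15)=-225/43
back: M3=-225/43
back: M2=12−4/15·-225/43=576/43
back: M1=-3−1/4·576/43=-273/43
M: M0=0, M1=-273/43, M2=576/43, M3=-225/43, M4=0
seg 0: a=5, c=M0/2=0, d=(M1−M0)/(6·1)=-91/86, b=Δ0−h0·(2M0+M1)/6=-167/86
seg 1: a=2, c=M1/2=-273/86, d=(M2−M1)/(6·1)=283/86, b=Δ1−h1·(2M1+M2)/6=-220/43
seg 2: a=-3, c=M2/2=288/43, d=(M3−M2)/(6·1)=-267/86, b=Δ2−h2·(2M2+M3)/6=-137/86
seg 3: a=-1, c=M3/2=-225/86, d=(M4−M3)/(6·2)=75/172, b=Δ3−h3·(2M3+M4)/6=107/43
t_q=9/4 → seg 2, τ=1/4; S=-3+-137/86·τ+288/43·τ²+-267/86·τ³=-16667/5504

  seg 0: a=5 b=-167/86 c=0 d=-91/86
  seg 1: a=2 b=-220/43 c=-273/86 d=283/86
  seg 2: a=-3 b=-137/86 c=288/43 d=-267/86
  seg 3: a=-1 b=107/43 c=-225/86 d=75/172
S(9/4) = -16667/5504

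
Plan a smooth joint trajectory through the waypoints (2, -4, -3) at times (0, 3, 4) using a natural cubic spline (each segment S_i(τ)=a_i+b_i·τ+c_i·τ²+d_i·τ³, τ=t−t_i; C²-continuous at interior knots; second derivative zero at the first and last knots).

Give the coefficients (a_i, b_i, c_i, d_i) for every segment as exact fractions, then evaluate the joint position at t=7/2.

Δ: Δ0=-2, Δ1=1
row 1: diag=8, rhs=18; c'=1/8, d'=9/4
back: M1=9/4
M: M0=0, M1=9/4, M2=0
seg 0: a=2, c=M0/2=0, d=(M1−M0)/(6·3)=1/8, b=Δ0−h0·(2M0+M1)/6=-25/8
seg 1: a=-4, c=M1/2=9/8, d=(M2−M1)/(6·1)=-3/8, b=Δ1−h1·(2M1+M2)/6=1/4
t_q=7/2 → seg 1, τ=1/2; S=-4+1/4·τ+9/8·τ²+-3/8·τ³=-233/64

  seg 0: a=2 b=-25/8 c=0 d=1/8
  seg 1: a=-4 b=1/4 c=9/8 d=-3/8
S(7/2) = -233/64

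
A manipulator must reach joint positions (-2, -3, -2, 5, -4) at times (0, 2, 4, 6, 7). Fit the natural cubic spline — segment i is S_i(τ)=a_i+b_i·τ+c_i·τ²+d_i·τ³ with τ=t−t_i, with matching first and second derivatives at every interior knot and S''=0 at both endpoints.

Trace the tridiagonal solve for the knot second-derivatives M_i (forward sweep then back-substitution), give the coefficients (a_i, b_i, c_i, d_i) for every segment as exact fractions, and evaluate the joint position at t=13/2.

Δ: Δ0=-1/2, Δ1=1/2, Δ2=7/2, Δ3=-9
row 1: diag=8, rhs=6; c'=1/4, d'=3/4
row 2: denom=8−2·1/4=15/2; d'=(18−2·3/4)/(15/2)=11/5
row 3: denom=6−2·4/15=82/15; d'=(-75−2·11/5)/(82/15)=-1191/82
back: M3=-1191/82
back: M2=11/5−4/15·-1191/82=249/41
back: M1=3/4−1/4·249/41=-63/82
M: M0=0, M1=-63/82, M2=249/41, M3=-1191/82, M4=0
seg 0: a=-2, c=M0/2=0, d=(M1−M0)/(6·2)=-21/328, b=Δ0−h0·(2M0+M1)/6=-10/41
seg 1: a=-3, c=M1/2=-63/164, d=(M2−M1)/(6·2)=187/328, b=Δ1−h1·(2M1+M2)/6=-83/82
seg 2: a=-2, c=M2/2=249/82, d=(M3−M2)/(6·2)=-563/328, b=Δ2−h2·(2M2+M3)/6=176/41
seg 3: a=5, c=M3/2=-1191/164, d=(M4−M3)/(6·1)=397/164, b=Δ3−h3·(2M3+M4)/6=-341/82
t_q=13/2 → seg 3, τ=1/2; S=5+-341/82·τ+-1191/164·τ²+397/164·τ³=1847/1312

  seg 0: a=-2 b=-10/41 c=0 d=-21/328
  seg 1: a=-3 b=-83/82 c=-63/164 d=187/328
  seg 2: a=-2 b=176/41 c=249/82 d=-563/328
  seg 3: a=5 b=-341/82 c=-1191/164 d=397/164
S(13/2) = 1847/1312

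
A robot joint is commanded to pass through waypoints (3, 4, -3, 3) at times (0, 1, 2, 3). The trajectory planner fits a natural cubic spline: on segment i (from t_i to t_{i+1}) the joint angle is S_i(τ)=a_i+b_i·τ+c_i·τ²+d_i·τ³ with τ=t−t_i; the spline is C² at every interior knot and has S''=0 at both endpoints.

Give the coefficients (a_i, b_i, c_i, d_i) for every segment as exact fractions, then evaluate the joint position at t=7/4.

  seg 0: a=3 b=4 c=0 d=-3
  seg 1: a=4 b=-5 c=-9 d=7
  seg 2: a=-3 b=-2 c=12 d=-4
S(7/4) = -119/64

Δ: Δ0=1, Δ1=-7, Δ2=6
row 1: diag=4, rhs=-48; c'=1/4, d'=-12
row 2: denom=4−1·1/4=15/4; d'=(78−1·-12)/(15/4)=24
back: M2=24
back: M1=-12−1/4·24=-18
M: M0=0, M1=-18, M2=24, M3=0
seg 0: a=3, c=M0/2=0, d=(M1−M0)/(6·1)=-3, b=Δ0−h0·(2M0+M1)/6=4
seg 1: a=4, c=M1/2=-9, d=(M2−M1)/(6·1)=7, b=Δ1−h1·(2M1+M2)/6=-5
seg 2: a=-3, c=M2/2=12, d=(M3−M2)/(6·1)=-4, b=Δ2−h2·(2M2+M3)/6=-2
t_q=7/4 → seg 1, τ=3/4; S=4+-5·τ+-9·τ²+7·τ³=-119/64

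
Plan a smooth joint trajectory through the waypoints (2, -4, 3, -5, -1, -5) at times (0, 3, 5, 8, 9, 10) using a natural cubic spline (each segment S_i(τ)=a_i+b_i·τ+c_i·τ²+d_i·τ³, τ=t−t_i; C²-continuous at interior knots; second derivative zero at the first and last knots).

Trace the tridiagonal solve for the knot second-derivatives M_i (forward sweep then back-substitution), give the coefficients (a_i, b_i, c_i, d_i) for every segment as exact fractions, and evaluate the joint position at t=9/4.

  seg 0: a=2 b=-2881/654 c=0 d=1573/5886
  seg 1: a=-4 b=919/327 c=1573/654 d=-2695/2616
  seg 2: a=3 b=15/218 c=-4939/1308 d=11239/11772
  seg 3: a=-5 b=1391/436 c=525/109 d=-1747/436
  seg 4: a=-1 b=175/218 c=-3141/436 d=1047/436
S(9/4) = -67913/13952

Δ: Δ0=-2, Δ1=7/2, Δ2=-8/3, Δ3=4, Δ4=-4
row 1: diag=10, rhs=33; c'=1/5, d'=33/10
row 2: denom=10−2·1/5=48/5; d'=(-37−2·33/10)/(48/5)=-109/24
row 3: denom=8−3·5/16=113/16; d'=(40−3·-109/24)/(113/16)=858/113
row 4: denom=4−1·16/113=436/113; d'=(-48−1·858/113)/(436/113)=-3141/218
back: M4=-3141/218
back: M3=858/113−16/113·-3141/218=1050/109
back: M2=-109/24−5/16·1050/109=-4939/654
back: M1=33/10−1/5·-4939/654=1573/327
M: M0=0, M1=1573/327, M2=-4939/654, M3=1050/109, M4=-3141/218, M5=0
seg 0: a=2, c=M0/2=0, d=(M1−M0)/(6·3)=1573/5886, b=Δ0−h0·(2M0+M1)/6=-2881/654
seg 1: a=-4, c=M1/2=1573/654, d=(M2−M1)/(6·2)=-2695/2616, b=Δ1−h1·(2M1+M2)/6=919/327
seg 2: a=3, c=M2/2=-4939/1308, d=(M3−M2)/(6·3)=11239/11772, b=Δ2−h2·(2M2+M3)/6=15/218
seg 3: a=-5, c=M3/2=525/109, d=(M4−M3)/(6·1)=-1747/436, b=Δ3−h3·(2M3+M4)/6=1391/436
seg 4: a=-1, c=M4/2=-3141/436, d=(M5−M4)/(6·1)=1047/436, b=Δ4−h4·(2M4+M5)/6=175/218
t_q=9/4 → seg 0, τ=9/4; S=2+-2881/654·τ+0·τ²+1573/5886·τ³=-67913/13952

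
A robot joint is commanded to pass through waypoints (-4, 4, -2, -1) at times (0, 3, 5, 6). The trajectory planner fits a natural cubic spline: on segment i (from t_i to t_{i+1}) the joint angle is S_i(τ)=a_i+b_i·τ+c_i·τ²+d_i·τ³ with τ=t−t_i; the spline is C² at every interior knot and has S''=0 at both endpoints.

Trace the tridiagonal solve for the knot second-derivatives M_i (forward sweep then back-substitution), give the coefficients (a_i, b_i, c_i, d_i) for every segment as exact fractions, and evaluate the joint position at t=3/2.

Δ: Δ0=8/3, Δ1=-3, Δ2=1
row 1: diag=10, rhs=-34; c'=1/5, d'=-17/5
row 2: denom=6−2·1/5=28/5; d'=(24−2·-17/5)/(28/5)=11/2
back: M2=11/2
back: M1=-17/5−1/5·11/2=-9/2
M: M0=0, M1=-9/2, M2=11/2, M3=0
seg 0: a=-4, c=M0/2=0, d=(M1−M0)/(6·3)=-1/4, b=Δ0−h0·(2M0+M1)/6=59/12
seg 1: a=4, c=M1/2=-9/4, d=(M2−M1)/(6·2)=5/6, b=Δ1−h1·(2M1+M2)/6=-11/6
seg 2: a=-2, c=M2/2=11/4, d=(M3−M2)/(6·1)=-11/12, b=Δ2−h2·(2M2+M3)/6=-5/6
t_q=3/2 → seg 0, τ=3/2; S=-4+59/12·τ+0·τ²+-1/4·τ³=81/32

  seg 0: a=-4 b=59/12 c=0 d=-1/4
  seg 1: a=4 b=-11/6 c=-9/4 d=5/6
  seg 2: a=-2 b=-5/6 c=11/4 d=-11/12
S(3/2) = 81/32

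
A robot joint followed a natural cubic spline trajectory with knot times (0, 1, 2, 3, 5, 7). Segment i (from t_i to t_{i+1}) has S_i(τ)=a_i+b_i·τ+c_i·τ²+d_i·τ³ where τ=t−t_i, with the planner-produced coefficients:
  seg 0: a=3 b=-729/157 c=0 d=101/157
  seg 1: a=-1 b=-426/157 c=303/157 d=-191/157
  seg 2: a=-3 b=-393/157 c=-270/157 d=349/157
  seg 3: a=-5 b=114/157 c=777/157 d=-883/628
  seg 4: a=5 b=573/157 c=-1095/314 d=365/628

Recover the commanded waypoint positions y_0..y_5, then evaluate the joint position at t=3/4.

y_0 = S_0(0) = a_0 = 3
y_1 = S_1(0) = a_1 = -1
y_2 = S_2(0) = a_2 = -3
y_3 = S_3(0) = a_3 = -5
y_4 = S_4(0) = a_4 = 5
y_5 = S_4(2) = 3
t_q=3/4 is in segment 0 (τ=3/4); S_0(τ)=-2121/10048

y_0=3 y_1=-1 y_2=-3 y_3=-5 y_4=5 y_5=3
S(3/4) = -2121/10048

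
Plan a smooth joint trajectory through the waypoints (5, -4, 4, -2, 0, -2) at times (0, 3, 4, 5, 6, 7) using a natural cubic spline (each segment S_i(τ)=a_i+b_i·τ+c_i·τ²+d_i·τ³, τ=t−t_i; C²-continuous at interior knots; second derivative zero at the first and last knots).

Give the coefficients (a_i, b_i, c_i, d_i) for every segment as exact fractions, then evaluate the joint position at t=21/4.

  seg 0: a=5 b=-3885/433 c=0 d=862/1299
  seg 1: a=-4 b=3873/433 c=2586/433 d=-2995/433
  seg 2: a=4 b=60/433 c=-6399/433 d=3741/433
  seg 3: a=-2 b=-1515/433 c=4824/433 d=-2443/433
  seg 4: a=0 b=804/433 c=-2505/433 d=835/433
S(21/4) = -62811/27712

Δ: Δ0=-3, Δ1=8, Δ2=-6, Δ3=2, Δ4=-2
row 1: diag=8, rhs=66; c'=1/8, d'=33/4
row 2: denom=4−1·1/8=31/8; d'=(-84−1·33/4)/(31/8)=-738/31
row 3: denom=4−1·8/31=116/31; d'=(48−1·-738/31)/(116/31)=1113/58
row 4: denom=4−1·31/116=433/116; d'=(-24−1·1113/58)/(433/116)=-5010/433
back: M4=-5010/433
back: M3=1113/58−31/116·-5010/433=9648/433
back: M2=-738/31−8/31·9648/433=-12798/433
back: M1=33/4−1/8·-12798/433=5172/433
M: M0=0, M1=5172/433, M2=-12798/433, M3=9648/433, M4=-5010/433, M5=0
seg 0: a=5, c=M0/2=0, d=(M1−M0)/(6·3)=862/1299, b=Δ0−h0·(2M0+M1)/6=-3885/433
seg 1: a=-4, c=M1/2=2586/433, d=(M2−M1)/(6·1)=-2995/433, b=Δ1−h1·(2M1+M2)/6=3873/433
seg 2: a=4, c=M2/2=-6399/433, d=(M3−M2)/(6·1)=3741/433, b=Δ2−h2·(2M2+M3)/6=60/433
seg 3: a=-2, c=M3/2=4824/433, d=(M4−M3)/(6·1)=-2443/433, b=Δ3−h3·(2M3+M4)/6=-1515/433
seg 4: a=0, c=M4/2=-2505/433, d=(M5−M4)/(6·1)=835/433, b=Δ4−h4·(2M4+M5)/6=804/433
t_q=21/4 → seg 3, τ=1/4; S=-2+-1515/433·τ+4824/433·τ²+-2443/433·τ³=-62811/27712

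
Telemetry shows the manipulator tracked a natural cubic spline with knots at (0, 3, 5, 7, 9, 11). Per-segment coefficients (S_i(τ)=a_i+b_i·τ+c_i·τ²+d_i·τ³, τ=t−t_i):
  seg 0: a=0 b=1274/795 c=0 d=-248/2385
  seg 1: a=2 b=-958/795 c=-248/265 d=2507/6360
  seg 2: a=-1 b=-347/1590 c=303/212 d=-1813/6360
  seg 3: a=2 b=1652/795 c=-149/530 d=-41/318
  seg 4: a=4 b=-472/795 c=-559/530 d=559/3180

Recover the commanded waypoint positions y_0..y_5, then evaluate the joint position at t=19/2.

y_0 = S_0(0) = a_0 = 0
y_1 = S_1(0) = a_1 = 2
y_2 = S_2(0) = a_2 = -1
y_3 = S_3(0) = a_3 = 2
y_4 = S_4(0) = a_4 = 4
y_5 = S_4(2) = 0
t_q=19/2 is in segment 4 (τ=1/2); S_4(τ)=29353/8480

y_0=0 y_1=2 y_2=-1 y_3=2 y_4=4 y_5=0
S(19/2) = 29353/8480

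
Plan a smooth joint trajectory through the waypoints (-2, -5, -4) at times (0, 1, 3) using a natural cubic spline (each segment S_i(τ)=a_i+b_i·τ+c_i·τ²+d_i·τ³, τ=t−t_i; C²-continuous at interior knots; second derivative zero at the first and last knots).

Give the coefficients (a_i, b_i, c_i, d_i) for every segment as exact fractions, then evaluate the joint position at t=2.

Δ: Δ0=-3, Δ1=1/2
row 1: diag=6, rhs=21; c'=1/3, d'=7/2
back: M1=7/2
M: M0=0, M1=7/2, M2=0
seg 0: a=-2, c=M0/2=0, d=(M1−M0)/(6·1)=7/12, b=Δ0−h0·(2M0+M1)/6=-43/12
seg 1: a=-5, c=M1/2=7/4, d=(M2−M1)/(6·2)=-7/24, b=Δ1−h1·(2M1+M2)/6=-11/6
t_q=2 → seg 1, τ=1; S=-5+-11/6·τ+7/4·τ²+-7/24·τ³=-43/8

  seg 0: a=-2 b=-43/12 c=0 d=7/12
  seg 1: a=-5 b=-11/6 c=7/4 d=-7/24
S(2) = -43/8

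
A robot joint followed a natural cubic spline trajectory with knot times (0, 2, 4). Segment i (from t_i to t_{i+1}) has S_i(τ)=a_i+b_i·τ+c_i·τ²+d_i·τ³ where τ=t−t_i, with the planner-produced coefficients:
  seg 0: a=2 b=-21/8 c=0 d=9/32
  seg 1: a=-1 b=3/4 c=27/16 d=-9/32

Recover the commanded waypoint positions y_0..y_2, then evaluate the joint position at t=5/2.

y_0=2 y_1=-1 y_2=5
S(5/2) = -61/256

y_0 = S_0(0) = a_0 = 2
y_1 = S_1(0) = a_1 = -1
y_2 = S_1(2) = 5
t_q=5/2 is in segment 1 (τ=1/2); S_1(τ)=-61/256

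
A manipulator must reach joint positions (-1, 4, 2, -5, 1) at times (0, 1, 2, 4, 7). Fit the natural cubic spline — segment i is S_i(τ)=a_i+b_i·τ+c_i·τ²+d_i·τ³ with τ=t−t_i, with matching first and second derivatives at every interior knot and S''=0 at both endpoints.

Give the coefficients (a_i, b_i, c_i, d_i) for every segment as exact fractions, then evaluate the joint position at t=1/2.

Δ: Δ0=5, Δ1=-2, Δ2=-7/2, Δ3=2
row 1: diag=4, rhs=-42; c'=1/4, d'=-21/2
row 2: denom=6−1·1/4=23/4; d'=(-9−1·-21/2)/(23/4)=6/23
row 3: denom=10−2·8/23=214/23; d'=(33−2·6/23)/(214/23)=747/214
back: M3=747/214
back: M2=6/23−8/23·747/214=-102/107
back: M1=-21/2−1/4·-102/107=-1098/107
M: M0=0, M1=-1098/107, M2=-102/107, M3=747/214, M4=0
seg 0: a=-1, c=M0/2=0, d=(M1−M0)/(6·1)=-183/107, b=Δ0−h0·(2M0+M1)/6=718/107
seg 1: a=4, c=M1/2=-549/107, d=(M2−M1)/(6·1)=166/107, b=Δ1−h1·(2M1+M2)/6=169/107
seg 2: a=2, c=M2/2=-51/107, d=(M3−M2)/(6·2)=317/856, b=Δ2−h2·(2M2+M3)/6=-431/107
seg 3: a=-5, c=M3/2=747/428, d=(M4−M3)/(6·3)=-83/428, b=Δ3−h3·(2M3+M4)/6=-319/214
t_q=1/2 → seg 0, τ=1/2; S=-1+718/107·τ+0·τ²+-183/107·τ³=1833/856

  seg 0: a=-1 b=718/107 c=0 d=-183/107
  seg 1: a=4 b=169/107 c=-549/107 d=166/107
  seg 2: a=2 b=-431/107 c=-51/107 d=317/856
  seg 3: a=-5 b=-319/214 c=747/428 d=-83/428
S(1/2) = 1833/856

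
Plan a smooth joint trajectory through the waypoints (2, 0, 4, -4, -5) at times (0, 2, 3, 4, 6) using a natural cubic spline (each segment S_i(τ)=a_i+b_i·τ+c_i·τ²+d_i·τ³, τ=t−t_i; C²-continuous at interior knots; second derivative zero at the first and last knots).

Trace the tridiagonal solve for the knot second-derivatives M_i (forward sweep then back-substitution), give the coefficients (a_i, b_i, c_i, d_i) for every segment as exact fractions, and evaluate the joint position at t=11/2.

  seg 0: a=2 b=-521/132 c=0 d=389/528
  seg 1: a=0 b=323/66 c=389/88 d=-1403/264
  seg 2: a=4 b=-53/24 c=-507/44 d=1513/264
  seg 3: a=-4 b=-266/33 c=499/88 d=-499/528
S(11/2) = -9183/1408

Δ: Δ0=-1, Δ1=4, Δ2=-8, Δ3=-1/2
row 1: diag=6, rhs=30; c'=1/6, d'=5
row 2: denom=4−1·1/6=23/6; d'=(-72−1·5)/(23/6)=-462/23
row 3: denom=6−1·6/23=132/23; d'=(45−1·-462/23)/(132/23)=499/44
back: M3=499/44
back: M2=-462/23−6/23·499/44=-507/22
back: M1=5−1/6·-507/22=389/44
M: M0=0, M1=389/44, M2=-507/22, M3=499/44, M4=0
seg 0: a=2, c=M0/2=0, d=(M1−M0)/(6·2)=389/528, b=Δ0−h0·(2M0+M1)/6=-521/132
seg 1: a=0, c=M1/2=389/88, d=(M2−M1)/(6·1)=-1403/264, b=Δ1−h1·(2M1+M2)/6=323/66
seg 2: a=4, c=M2/2=-507/44, d=(M3−M2)/(6·1)=1513/264, b=Δ2−h2·(2M2+M3)/6=-53/24
seg 3: a=-4, c=M3/2=499/88, d=(M4−M3)/(6·2)=-499/528, b=Δ3−h3·(2M3+M4)/6=-266/33
t_q=11/2 → seg 3, τ=3/2; S=-4+-266/33·τ+499/88·τ²+-499/528·τ³=-9183/1408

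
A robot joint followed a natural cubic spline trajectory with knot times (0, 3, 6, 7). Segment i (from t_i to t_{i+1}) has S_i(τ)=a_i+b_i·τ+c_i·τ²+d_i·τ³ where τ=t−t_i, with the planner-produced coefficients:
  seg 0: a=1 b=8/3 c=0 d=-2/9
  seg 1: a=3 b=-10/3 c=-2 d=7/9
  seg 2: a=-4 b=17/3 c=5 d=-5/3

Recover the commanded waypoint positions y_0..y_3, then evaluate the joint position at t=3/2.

y_0=1 y_1=3 y_2=-4 y_3=5
S(3/2) = 17/4

y_0 = S_0(0) = a_0 = 1
y_1 = S_1(0) = a_1 = 3
y_2 = S_2(0) = a_2 = -4
y_3 = S_2(1) = 5
t_q=3/2 is in segment 0 (τ=3/2); S_0(τ)=17/4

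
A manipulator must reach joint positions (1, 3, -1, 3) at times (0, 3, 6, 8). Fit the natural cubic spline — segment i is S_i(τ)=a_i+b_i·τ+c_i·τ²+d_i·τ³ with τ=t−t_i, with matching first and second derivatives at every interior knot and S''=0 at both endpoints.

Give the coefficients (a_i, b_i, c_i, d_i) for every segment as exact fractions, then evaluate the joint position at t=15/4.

Δ: Δ0=2/3, Δ1=-4/3, Δ2=2
row 1: diag=12, rhs=-12; c'=1/4, d'=-1
row 2: denom=10−3·1/4=37/4; d'=(20−3·-1)/(37/4)=92/37
back: M2=92/37
back: M1=-1−1/4·92/37=-60/37
M: M0=0, M1=-60/37, M2=92/37, M3=0
seg 0: a=1, c=M0/2=0, d=(M1−M0)/(6·3)=-10/111, b=Δ0−h0·(2M0+M1)/6=164/111
seg 1: a=3, c=M1/2=-30/37, d=(M2−M1)/(6·3)=76/333, b=Δ1−h1·(2M1+M2)/6=-106/111
seg 2: a=-1, c=M2/2=46/37, d=(M3−M2)/(6·2)=-23/111, b=Δ2−h2·(2M2+M3)/6=38/111
t_q=15/4 → seg 1, τ=3/4; S=3+-106/111·τ+-30/37·τ²+76/333·τ³=1139/592

  seg 0: a=1 b=164/111 c=0 d=-10/111
  seg 1: a=3 b=-106/111 c=-30/37 d=76/333
  seg 2: a=-1 b=38/111 c=46/37 d=-23/111
S(15/4) = 1139/592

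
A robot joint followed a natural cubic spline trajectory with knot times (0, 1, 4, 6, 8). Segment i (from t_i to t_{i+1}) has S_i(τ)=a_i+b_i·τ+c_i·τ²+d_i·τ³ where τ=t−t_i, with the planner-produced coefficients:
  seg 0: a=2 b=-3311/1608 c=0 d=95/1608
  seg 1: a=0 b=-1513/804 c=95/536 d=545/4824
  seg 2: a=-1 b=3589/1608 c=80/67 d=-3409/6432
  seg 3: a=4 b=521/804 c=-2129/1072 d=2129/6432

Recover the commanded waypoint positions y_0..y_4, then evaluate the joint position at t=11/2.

y_0 = S_0(0) = a_0 = 2
y_1 = S_1(0) = a_1 = 0
y_2 = S_2(0) = a_2 = -1
y_3 = S_3(0) = a_3 = 4
y_4 = S_3(2) = 0
t_q=11/2 is in segment 2 (τ=3/2); S_2(τ)=55671/17152

y_0=2 y_1=0 y_2=-1 y_3=4 y_4=0
S(11/2) = 55671/17152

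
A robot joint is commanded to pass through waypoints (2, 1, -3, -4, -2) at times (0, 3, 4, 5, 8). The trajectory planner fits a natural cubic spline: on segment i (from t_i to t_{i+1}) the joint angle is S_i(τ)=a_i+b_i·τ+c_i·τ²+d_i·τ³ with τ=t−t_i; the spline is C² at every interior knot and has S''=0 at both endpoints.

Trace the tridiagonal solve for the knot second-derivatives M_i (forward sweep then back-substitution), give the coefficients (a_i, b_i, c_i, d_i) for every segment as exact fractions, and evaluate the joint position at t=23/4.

  seg 0: a=2 b=41/30 c=0 d=-17/90
  seg 1: a=1 b=-56/15 c=-17/10 d=43/30
  seg 2: a=-3 b=-17/6 c=13/5 d=-23/30
  seg 3: a=-4 b=1/15 c=3/10 d=-1/30
S(23/4) = -2429/640

Δ: Δ0=-1/3, Δ1=-4, Δ2=-1, Δ3=2/3
row 1: diag=8, rhs=-22; c'=1/8, d'=-11/4
row 2: denom=4−1·1/8=31/8; d'=(18−1·-11/4)/(31/8)=166/31
row 3: denom=8−1·8/31=240/31; d'=(10−1·166/31)/(240/31)=3/5
back: M3=3/5
back: M2=166/31−8/31·3/5=26/5
back: M1=-11/4−1/8·26/5=-17/5
M: M0=0, M1=-17/5, M2=26/5, M3=3/5, M4=0
seg 0: a=2, c=M0/2=0, d=(M1−M0)/(6·3)=-17/90, b=Δ0−h0·(2M0+M1)/6=41/30
seg 1: a=1, c=M1/2=-17/10, d=(M2−M1)/(6·1)=43/30, b=Δ1−h1·(2M1+M2)/6=-56/15
seg 2: a=-3, c=M2/2=13/5, d=(M3−M2)/(6·1)=-23/30, b=Δ2−h2·(2M2+M3)/6=-17/6
seg 3: a=-4, c=M3/2=3/10, d=(M4−M3)/(6·3)=-1/30, b=Δ3−h3·(2M3+M4)/6=1/15
t_q=23/4 → seg 3, τ=3/4; S=-4+1/15·τ+3/10·τ²+-1/30·τ³=-2429/640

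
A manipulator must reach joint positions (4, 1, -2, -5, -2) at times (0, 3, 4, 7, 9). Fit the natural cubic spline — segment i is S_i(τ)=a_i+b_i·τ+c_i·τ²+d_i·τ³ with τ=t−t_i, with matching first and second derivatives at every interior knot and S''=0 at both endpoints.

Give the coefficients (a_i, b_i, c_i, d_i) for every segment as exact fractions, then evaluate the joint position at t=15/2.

Δ: Δ0=-1, Δ1=-3, Δ2=-1, Δ3=3/2
row 1: diag=8, rhs=-12; c'=1/8, d'=-3/2
row 2: denom=8−1·1/8=63/8; d'=(12−1·-3/2)/(63/8)=12/7
row 3: denom=10−3·8/21=62/7; d'=(15−3·12/7)/(62/7)=69/62
back: M3=69/62
back: M2=12/7−8/21·69/62=40/31
back: M1=-3/2−1/8·40/31=-103/62
M: M0=0, M1=-103/62, M2=40/31, M3=69/62, M4=0
seg 0: a=4, c=M0/2=0, d=(M1−M0)/(6·3)=-103/1116, b=Δ0−h0·(2M0+M1)/6=-21/124
seg 1: a=1, c=M1/2=-103/124, d=(M2−M1)/(6·1)=61/124, b=Δ1−h1·(2M1+M2)/6=-165/62
seg 2: a=-2, c=M2/2=20/31, d=(M3−M2)/(6·3)=-11/1116, b=Δ2−h2·(2M2+M3)/6=-353/124
seg 3: a=-5, c=M3/2=69/124, d=(M4−M3)/(6·2)=-23/248, b=Δ3−h3·(2M3+M4)/6=47/62
t_q=15/2 → seg 3, τ=1/2; S=-5+47/62·τ+69/124·τ²+-23/248·τ³=-8915/1984

  seg 0: a=4 b=-21/124 c=0 d=-103/1116
  seg 1: a=1 b=-165/62 c=-103/124 d=61/124
  seg 2: a=-2 b=-353/124 c=20/31 d=-11/1116
  seg 3: a=-5 b=47/62 c=69/124 d=-23/248
S(15/2) = -8915/1984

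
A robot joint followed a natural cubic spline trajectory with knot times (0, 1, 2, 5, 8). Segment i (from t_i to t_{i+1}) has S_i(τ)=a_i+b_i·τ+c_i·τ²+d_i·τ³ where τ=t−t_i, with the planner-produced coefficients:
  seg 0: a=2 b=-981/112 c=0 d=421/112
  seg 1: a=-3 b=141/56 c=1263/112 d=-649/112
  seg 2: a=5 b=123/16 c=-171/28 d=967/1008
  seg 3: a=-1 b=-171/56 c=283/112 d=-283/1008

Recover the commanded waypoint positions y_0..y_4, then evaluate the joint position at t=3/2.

y_0=2 y_1=-3 y_2=5 y_3=-1 y_4=5
S(3/2) = 317/896

y_0 = S_0(0) = a_0 = 2
y_1 = S_1(0) = a_1 = -3
y_2 = S_2(0) = a_2 = 5
y_3 = S_3(0) = a_3 = -1
y_4 = S_3(3) = 5
t_q=3/2 is in segment 1 (τ=1/2); S_1(τ)=317/896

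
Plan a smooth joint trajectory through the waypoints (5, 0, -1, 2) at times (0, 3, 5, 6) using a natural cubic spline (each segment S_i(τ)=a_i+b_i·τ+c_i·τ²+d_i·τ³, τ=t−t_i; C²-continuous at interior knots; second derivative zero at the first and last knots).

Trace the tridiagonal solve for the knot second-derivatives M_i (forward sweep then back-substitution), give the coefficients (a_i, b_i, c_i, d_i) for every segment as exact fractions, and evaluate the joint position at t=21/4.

Δ: Δ0=-5/3, Δ1=-1/2, Δ2=3
row 1: diag=10, rhs=7; c'=1/5, d'=7/10
row 2: denom=6−2·1/5=28/5; d'=(21−2·7/10)/(28/5)=7/2
back: M2=7/2
back: M1=7/10−1/5·7/2=0
M: M0=0, M1=0, M2=7/2, M3=0
seg 0: a=5, c=M0/2=0, d=(M1−M0)/(6·3)=0, b=Δ0−h0·(2M0+M1)/6=-5/3
seg 1: a=0, c=M1/2=0, d=(M2−M1)/(6·2)=7/24, b=Δ1−h1·(2M1+M2)/6=-5/3
seg 2: a=-1, c=M2/2=7/4, d=(M3−M2)/(6·1)=-7/12, b=Δ2−h2·(2M2+M3)/6=11/6
t_q=21/4 → seg 2, τ=1/4; S=-1+11/6·τ+7/4·τ²+-7/12·τ³=-113/256

  seg 0: a=5 b=-5/3 c=0 d=0
  seg 1: a=0 b=-5/3 c=0 d=7/24
  seg 2: a=-1 b=11/6 c=7/4 d=-7/12
S(21/4) = -113/256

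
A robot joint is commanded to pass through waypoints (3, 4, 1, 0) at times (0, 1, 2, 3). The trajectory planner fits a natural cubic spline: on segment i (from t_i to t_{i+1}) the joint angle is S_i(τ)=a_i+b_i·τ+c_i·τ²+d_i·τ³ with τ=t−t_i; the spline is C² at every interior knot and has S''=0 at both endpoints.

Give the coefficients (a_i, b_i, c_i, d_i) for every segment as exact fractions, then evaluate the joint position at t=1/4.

Δ: Δ0=1, Δ1=-3, Δ2=-1
row 1: diag=4, rhs=-24; c'=1/4, d'=-6
row 2: denom=4−1·1/4=15/4; d'=(12−1·-6)/(15/4)=24/5
back: M2=24/5
back: M1=-6−1/4·24/5=-36/5
M: M0=0, M1=-36/5, M2=24/5, M3=0
seg 0: a=3, c=M0/2=0, d=(M1−M0)/(6·1)=-6/5, b=Δ0−h0·(2M0+M1)/6=11/5
seg 1: a=4, c=M1/2=-18/5, d=(M2−M1)/(6·1)=2, b=Δ1−h1·(2M1+M2)/6=-7/5
seg 2: a=1, c=M2/2=12/5, d=(M3−M2)/(6·1)=-4/5, b=Δ2−h2·(2M2+M3)/6=-13/5
t_q=1/4 → seg 0, τ=1/4; S=3+11/5·τ+0·τ²+-6/5·τ³=113/32

  seg 0: a=3 b=11/5 c=0 d=-6/5
  seg 1: a=4 b=-7/5 c=-18/5 d=2
  seg 2: a=1 b=-13/5 c=12/5 d=-4/5
S(1/4) = 113/32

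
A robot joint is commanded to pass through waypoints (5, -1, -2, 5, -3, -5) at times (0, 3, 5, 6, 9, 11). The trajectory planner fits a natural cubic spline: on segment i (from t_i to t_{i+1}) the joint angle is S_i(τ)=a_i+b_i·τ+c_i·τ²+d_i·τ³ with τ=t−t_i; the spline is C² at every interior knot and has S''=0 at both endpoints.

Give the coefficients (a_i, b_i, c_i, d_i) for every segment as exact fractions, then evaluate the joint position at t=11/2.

  seg 0: a=5 b=-5819/3876 c=0 d=-1933/34884
  seg 1: a=-1 b=-5809/1938 c=-1933/3876 d=6773/7752
  seg 2: a=-2 b=1774/323 c=9193/1938 d=-6271/1938
  seg 3: a=5 b=601/114 c=-4810/969 d=13475/17442
  seg 4: a=-3 b=-3539/969 c=1285/646 d=-1285/3876
S(11/2) = 23683/15504

Δ: Δ0=-2, Δ1=-1/2, Δ2=7, Δ3=-8/3, Δ4=-1
row 1: diag=10, rhs=9; c'=1/5, d'=9/10
row 2: denom=6−2·1/5=28/5; d'=(45−2·9/10)/(28/5)=54/7
row 3: denom=8−1·5/28=219/28; d'=(-58−1·54/7)/(219/28)=-1840/219
row 4: denom=10−3·28/73=646/73; d'=(10−3·-1840/219)/(646/73)=1285/323
back: M4=1285/323
back: M3=-1840/219−28/73·1285/323=-9620/969
back: M2=54/7−5/28·-9620/969=9193/969
back: M1=9/10−1/5·9193/969=-1933/1938
M: M0=0, M1=-1933/1938, M2=9193/969, M3=-9620/969, M4=1285/323, M5=0
seg 0: a=5, c=M0/2=0, d=(M1−M0)/(6·3)=-1933/34884, b=Δ0−h0·(2M0+M1)/6=-5819/3876
seg 1: a=-1, c=M1/2=-1933/3876, d=(M2−M1)/(6·2)=6773/7752, b=Δ1−h1·(2M1+M2)/6=-5809/1938
seg 2: a=-2, c=M2/2=9193/1938, d=(M3−M2)/(6·1)=-6271/1938, b=Δ2−h2·(2M2+M3)/6=1774/323
seg 3: a=5, c=M3/2=-4810/969, d=(M4−M3)/(6·3)=13475/17442, b=Δ3−h3·(2M3+M4)/6=601/114
seg 4: a=-3, c=M4/2=1285/646, d=(M5−M4)/(6·2)=-1285/3876, b=Δ4−h4·(2M4+M5)/6=-3539/969
t_q=11/2 → seg 2, τ=1/2; S=-2+1774/323·τ+9193/1938·τ²+-6271/1938·τ³=23683/15504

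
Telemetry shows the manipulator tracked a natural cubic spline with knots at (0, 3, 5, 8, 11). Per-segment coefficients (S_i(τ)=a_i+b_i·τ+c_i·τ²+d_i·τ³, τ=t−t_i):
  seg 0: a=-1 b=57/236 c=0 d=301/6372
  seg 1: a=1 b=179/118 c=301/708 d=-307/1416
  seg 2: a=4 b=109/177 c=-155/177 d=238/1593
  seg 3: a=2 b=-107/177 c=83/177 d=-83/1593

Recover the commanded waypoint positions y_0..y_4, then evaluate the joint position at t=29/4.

y_0 = S_0(0) = a_0 = -1
y_1 = S_1(0) = a_1 = 1
y_2 = S_2(0) = a_2 = 4
y_3 = S_3(0) = a_3 = 2
y_4 = S_3(3) = 3
t_q=29/4 is in segment 2 (τ=9/4); S_2(τ)=5011/1888

y_0=-1 y_1=1 y_2=4 y_3=2 y_4=3
S(29/4) = 5011/1888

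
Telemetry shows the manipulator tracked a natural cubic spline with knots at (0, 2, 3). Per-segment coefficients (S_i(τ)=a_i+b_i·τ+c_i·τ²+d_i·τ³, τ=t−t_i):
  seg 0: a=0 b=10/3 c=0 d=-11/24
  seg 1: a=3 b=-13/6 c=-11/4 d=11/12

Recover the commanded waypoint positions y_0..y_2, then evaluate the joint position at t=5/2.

y_0=0 y_1=3 y_2=-1
S(5/2) = 43/32

y_0 = S_0(0) = a_0 = 0
y_1 = S_1(0) = a_1 = 3
y_2 = S_1(1) = -1
t_q=5/2 is in segment 1 (τ=1/2); S_1(τ)=43/32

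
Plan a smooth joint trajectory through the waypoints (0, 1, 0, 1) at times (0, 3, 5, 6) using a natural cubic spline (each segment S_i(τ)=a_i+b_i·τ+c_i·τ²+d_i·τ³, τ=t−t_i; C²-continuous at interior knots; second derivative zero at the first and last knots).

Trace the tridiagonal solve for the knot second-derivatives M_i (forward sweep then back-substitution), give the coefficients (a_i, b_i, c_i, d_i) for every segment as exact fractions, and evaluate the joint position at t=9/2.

  seg 0: a=0 b=16/21 c=0 d=-1/21
  seg 1: a=1 b=-11/21 c=-3/7 d=37/168
  seg 2: a=0 b=17/42 c=25/28 d=-25/84
S(9/2) = -3/448

Δ: Δ0=1/3, Δ1=-1/2, Δ2=1
row 1: diag=10, rhs=-5; c'=1/5, d'=-1/2
row 2: denom=6−2·1/5=28/5; d'=(9−2·-1/2)/(28/5)=25/14
back: M2=25/14
back: M1=-1/2−1/5·25/14=-6/7
M: M0=0, M1=-6/7, M2=25/14, M3=0
seg 0: a=0, c=M0/2=0, d=(M1−M0)/(6·3)=-1/21, b=Δ0−h0·(2M0+M1)/6=16/21
seg 1: a=1, c=M1/2=-3/7, d=(M2−M1)/(6·2)=37/168, b=Δ1−h1·(2M1+M2)/6=-11/21
seg 2: a=0, c=M2/2=25/28, d=(M3−M2)/(6·1)=-25/84, b=Δ2−h2·(2M2+M3)/6=17/42
t_q=9/2 → seg 1, τ=3/2; S=1+-11/21·τ+-3/7·τ²+37/168·τ³=-3/448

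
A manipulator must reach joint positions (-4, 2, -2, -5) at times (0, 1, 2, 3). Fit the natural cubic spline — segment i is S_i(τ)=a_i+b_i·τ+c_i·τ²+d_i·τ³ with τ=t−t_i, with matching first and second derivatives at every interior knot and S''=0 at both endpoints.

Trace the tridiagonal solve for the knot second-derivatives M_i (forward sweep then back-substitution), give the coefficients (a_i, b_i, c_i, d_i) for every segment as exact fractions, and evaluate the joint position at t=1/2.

Δ: Δ0=6, Δ1=-4, Δ2=-3
row 1: diag=4, rhs=-60; c'=1/4, d'=-15
row 2: denom=4−1·1/4=15/4; d'=(6−1·-15)/(15/4)=28/5
back: M2=28/5
back: M1=-15−1/4·28/5=-82/5
M: M0=0, M1=-82/5, M2=28/5, M3=0
seg 0: a=-4, c=M0/2=0, d=(M1−M0)/(6·1)=-41/15, b=Δ0−h0·(2M0+M1)/6=131/15
seg 1: a=2, c=M1/2=-41/5, d=(M2−M1)/(6·1)=11/3, b=Δ1−h1·(2M1+M2)/6=8/15
seg 2: a=-2, c=M2/2=14/5, d=(M3−M2)/(6·1)=-14/15, b=Δ2−h2·(2M2+M3)/6=-73/15
t_q=1/2 → seg 0, τ=1/2; S=-4+131/15·τ+0·τ²+-41/15·τ³=1/40

  seg 0: a=-4 b=131/15 c=0 d=-41/15
  seg 1: a=2 b=8/15 c=-41/5 d=11/3
  seg 2: a=-2 b=-73/15 c=14/5 d=-14/15
S(1/2) = 1/40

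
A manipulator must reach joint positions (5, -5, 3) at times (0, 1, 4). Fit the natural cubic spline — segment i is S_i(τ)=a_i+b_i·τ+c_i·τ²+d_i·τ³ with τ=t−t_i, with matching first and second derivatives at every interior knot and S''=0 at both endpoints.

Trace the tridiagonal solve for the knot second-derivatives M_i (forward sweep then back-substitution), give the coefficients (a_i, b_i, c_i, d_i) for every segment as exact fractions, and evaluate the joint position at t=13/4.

Δ: Δ0=-10, Δ1=8/3
row 1: diag=8, rhs=76; c'=3/8, d'=19/2
back: M1=19/2
M: M0=0, M1=19/2, M2=0
seg 0: a=5, c=M0/2=0, d=(M1−M0)/(6·1)=19/12, b=Δ0−h0·(2M0+M1)/6=-139/12
seg 1: a=-5, c=M1/2=19/4, d=(M2−M1)/(6·3)=-19/36, b=Δ1−h1·(2M1+M2)/6=-41/6
t_q=13/4 → seg 1, τ=9/4; S=-5+-41/6·τ+19/4·τ²+-19/36·τ³=-599/256

  seg 0: a=5 b=-139/12 c=0 d=19/12
  seg 1: a=-5 b=-41/6 c=19/4 d=-19/36
S(13/4) = -599/256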